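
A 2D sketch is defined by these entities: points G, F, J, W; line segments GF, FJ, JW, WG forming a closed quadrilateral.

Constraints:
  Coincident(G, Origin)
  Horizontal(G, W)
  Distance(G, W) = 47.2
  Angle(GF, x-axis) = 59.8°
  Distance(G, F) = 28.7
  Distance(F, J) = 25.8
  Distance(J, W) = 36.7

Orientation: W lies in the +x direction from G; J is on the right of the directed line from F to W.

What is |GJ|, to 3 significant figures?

10.5

Checks: |FJ| = 25.80 ✓; |JW| = 36.70 ✓.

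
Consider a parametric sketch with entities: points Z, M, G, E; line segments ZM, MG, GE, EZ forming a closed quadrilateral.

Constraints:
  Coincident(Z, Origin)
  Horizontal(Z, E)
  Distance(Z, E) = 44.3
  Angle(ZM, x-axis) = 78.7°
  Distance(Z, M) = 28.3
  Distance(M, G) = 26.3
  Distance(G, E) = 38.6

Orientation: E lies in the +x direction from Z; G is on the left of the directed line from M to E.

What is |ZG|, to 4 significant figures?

47.22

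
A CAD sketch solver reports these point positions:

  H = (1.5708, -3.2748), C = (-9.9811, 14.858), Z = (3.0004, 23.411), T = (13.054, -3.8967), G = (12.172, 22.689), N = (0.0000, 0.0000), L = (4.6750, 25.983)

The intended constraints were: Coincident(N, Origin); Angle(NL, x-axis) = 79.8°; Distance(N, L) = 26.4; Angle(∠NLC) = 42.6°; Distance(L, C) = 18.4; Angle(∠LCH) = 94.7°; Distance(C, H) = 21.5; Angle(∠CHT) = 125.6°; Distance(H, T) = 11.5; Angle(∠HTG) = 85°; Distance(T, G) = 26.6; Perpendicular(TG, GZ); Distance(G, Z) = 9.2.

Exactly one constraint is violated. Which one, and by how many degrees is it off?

Perpendicular(TG, GZ) — off by 6.40°.

N = (0.00, 0.00) ✓; NL at 79.80° ✓; |NL| = 26.40 ✓; ∠NLC = 42.60° ✓; |LC| = 18.40 ✓; ∠LCH = 94.70° ✓; |CH| = 21.50 ✓; ∠CHT = 125.6° ✓; |HT| = 11.50 ✓; ∠HTG = 85.00° ✓; |TG| = 26.60 ✓; ∠(TG, GZ) = 83.60° ✗; |GZ| = 9.200 ✓.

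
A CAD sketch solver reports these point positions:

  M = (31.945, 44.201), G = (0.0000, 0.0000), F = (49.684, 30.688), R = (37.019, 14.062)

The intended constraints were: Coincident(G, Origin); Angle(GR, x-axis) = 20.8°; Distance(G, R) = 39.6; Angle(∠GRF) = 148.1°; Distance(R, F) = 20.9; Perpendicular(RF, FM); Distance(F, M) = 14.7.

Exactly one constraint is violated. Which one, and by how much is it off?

Distance(F, M) = 14.7 — off by 7.60.

G = (0.00, 0.00) ✓; GR at 20.80° ✓; |GR| = 39.60 ✓; ∠GRF = 148.1° ✓; |RF| = 20.90 ✓; ∠(RF, FM) = 90.00° ✓; |FM| = 22.30 ✗.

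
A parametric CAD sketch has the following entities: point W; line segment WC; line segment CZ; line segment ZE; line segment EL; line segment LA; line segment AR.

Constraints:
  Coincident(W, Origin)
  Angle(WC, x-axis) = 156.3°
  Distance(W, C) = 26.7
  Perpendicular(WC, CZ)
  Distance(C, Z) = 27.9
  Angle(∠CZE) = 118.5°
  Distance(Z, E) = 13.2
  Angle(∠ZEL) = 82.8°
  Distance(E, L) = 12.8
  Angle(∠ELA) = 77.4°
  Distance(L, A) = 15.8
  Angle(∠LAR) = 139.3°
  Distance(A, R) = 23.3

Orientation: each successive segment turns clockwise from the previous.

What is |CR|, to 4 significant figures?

37.48

W is at the origin; WC runs at 156.3° with length 26.7, so C = (-24.45, 10.73). The perpendicularity gives CZ at right angles to WC, so CZ runs at 66.30°; with |CZ| = 27.9, Z = (-13.23, 36.28). ∠CZE = 118.5° gives ZE at 4.800° from the x-axis; with |ZE| = 13.2, E = (-0.08014, 37.38). ∠ZEL = 82.8° gives EL at -92.40° from the x-axis; with |EL| = 12.8, L = (-0.6162, 24.59). ∠ELA = 77.4° gives LA at 165.0° from the x-axis; with |LA| = 15.8, A = (-15.88, 28.68). ∠LAR = 139.3° gives AR at 124.3° from the x-axis; with |AR| = 23.3, R = (-29.01, 47.93). Then |CR| = |R − C| = 37.48.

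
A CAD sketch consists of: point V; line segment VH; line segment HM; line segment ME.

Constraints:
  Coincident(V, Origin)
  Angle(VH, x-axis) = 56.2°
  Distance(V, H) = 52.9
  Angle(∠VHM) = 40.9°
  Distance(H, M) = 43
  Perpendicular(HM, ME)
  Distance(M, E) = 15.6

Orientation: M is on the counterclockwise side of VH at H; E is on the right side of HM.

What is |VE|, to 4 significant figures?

50.33

∠VHM = 40.9°, so HM runs at 56.2° + (180° − 40.9°) = 195.3° from the x-axis; with |HM| = 43.0, M = H + 43.0·(cos 195.3°, sin 195.3°) = (-12.05, 32.61). HM is perpendicular to ME; with |ME| = 15.6 on the right of HM, E = M + 15.6·(-0.2639, 0.9646) = (-16.16, 47.66). Then |VE| = |E − V| = 50.33.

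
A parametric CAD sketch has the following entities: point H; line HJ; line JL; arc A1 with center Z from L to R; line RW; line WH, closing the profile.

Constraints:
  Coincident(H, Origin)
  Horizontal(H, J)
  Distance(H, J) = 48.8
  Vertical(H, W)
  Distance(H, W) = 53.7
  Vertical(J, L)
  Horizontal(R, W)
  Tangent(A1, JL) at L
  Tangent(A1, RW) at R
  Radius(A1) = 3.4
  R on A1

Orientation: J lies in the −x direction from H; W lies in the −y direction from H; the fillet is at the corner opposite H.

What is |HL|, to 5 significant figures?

70.082

The virtual corner opposite H is at (-48.800, -53.700). The tangent condition forces ZL to be normal to JL and tangency of A1 to RW means the radius ZR is perpendicular to RW, with radius 3.4, so the center Z sits 3.4 in from both sides at Z = (-45.400, -50.300). That places the tangent points at L = (-48.800, -50.300) on JL and R = (-45.400, -53.700) on RW. Then |HL| = |L − H| = 70.082.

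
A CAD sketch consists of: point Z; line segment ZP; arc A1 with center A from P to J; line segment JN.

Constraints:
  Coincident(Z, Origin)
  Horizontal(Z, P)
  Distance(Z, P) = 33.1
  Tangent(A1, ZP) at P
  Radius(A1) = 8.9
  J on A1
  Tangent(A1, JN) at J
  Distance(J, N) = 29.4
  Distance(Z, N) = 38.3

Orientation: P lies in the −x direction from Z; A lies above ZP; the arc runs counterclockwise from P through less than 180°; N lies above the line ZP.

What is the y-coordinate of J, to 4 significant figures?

6.412

Z is at the origin; ZP is horizontal with |ZP| = 33.1 and P on the −x side, so P = (-33.10, 0.000). Tangency of A1 to ZP means the radius AP is perpendicular to ZP, so A = P + (0, 8.9) = (-33.10, 8.900). Since AJ ⟂ JN (tangency), |AN| = √(8.9² + 29.4²) = 30.72 regardless of where J sits on A1. So N lies on both circle(Z, 38.3) and circle(A, 30.72); the above-ZP intersection is N = (-16.34, 34.64). J is the foot of the tangent from N: J = (-24.55, 6.412).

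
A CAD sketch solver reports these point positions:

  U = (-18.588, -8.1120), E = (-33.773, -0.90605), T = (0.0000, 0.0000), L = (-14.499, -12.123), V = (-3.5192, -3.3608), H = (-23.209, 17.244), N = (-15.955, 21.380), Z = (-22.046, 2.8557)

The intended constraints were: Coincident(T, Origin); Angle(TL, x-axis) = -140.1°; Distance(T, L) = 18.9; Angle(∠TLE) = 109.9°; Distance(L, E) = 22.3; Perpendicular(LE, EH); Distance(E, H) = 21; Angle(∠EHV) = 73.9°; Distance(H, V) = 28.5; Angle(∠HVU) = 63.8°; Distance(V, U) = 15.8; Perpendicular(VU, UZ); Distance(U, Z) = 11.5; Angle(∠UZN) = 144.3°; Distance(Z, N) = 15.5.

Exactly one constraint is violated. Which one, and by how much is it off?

Distance(Z, N) = 15.5 — off by 4.00.

T = (0.00, 0.00) ✓; TL at -140.1° ✓; |TL| = 18.90 ✓; ∠TLE = 109.9° ✓; |LE| = 22.30 ✓; ∠(LE, EH) = 90.00° ✓; |EH| = 21.00 ✓; ∠EHV = 73.90° ✓; |HV| = 28.50 ✓; ∠HVU = 63.80° ✓; |VU| = 15.80 ✓; ∠(VU, UZ) = 90.00° ✓; |UZ| = 11.50 ✓; ∠UZN = 144.3° ✓; |ZN| = 19.50 ✗.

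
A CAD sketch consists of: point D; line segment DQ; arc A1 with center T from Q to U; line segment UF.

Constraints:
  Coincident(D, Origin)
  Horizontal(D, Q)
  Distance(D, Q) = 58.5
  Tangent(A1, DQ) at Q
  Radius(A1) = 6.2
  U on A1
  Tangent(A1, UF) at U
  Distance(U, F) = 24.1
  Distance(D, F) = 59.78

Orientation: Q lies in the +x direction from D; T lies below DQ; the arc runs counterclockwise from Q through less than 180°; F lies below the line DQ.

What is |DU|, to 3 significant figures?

52.6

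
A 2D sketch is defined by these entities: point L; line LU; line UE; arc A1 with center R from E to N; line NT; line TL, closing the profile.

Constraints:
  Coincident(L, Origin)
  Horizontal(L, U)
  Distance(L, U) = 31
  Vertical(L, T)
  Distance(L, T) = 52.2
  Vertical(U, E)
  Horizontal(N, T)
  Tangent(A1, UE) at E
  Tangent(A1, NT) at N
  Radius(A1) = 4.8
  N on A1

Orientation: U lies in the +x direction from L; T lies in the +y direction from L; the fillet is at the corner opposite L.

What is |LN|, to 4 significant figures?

58.41

L is at the origin; LU is horizontal with |LU| = 31.0 and U on the +x side, so U = (31.00, 0.000). LT is vertical with |LT| = 52.2 and T on the +y side, so T = (0.000, 52.20). The virtual corner opposite L is at (31.00, 52.20). A1 meets UE tangentially, so RE is at right angles to UE and the tangent condition forces RN to be normal to NT, with radius 4.8, so the center R sits 4.8 in from both sides at R = (26.20, 47.40). That places the tangent points at E = (31.00, 47.40) on UE and N = (26.20, 52.20) on NT. Then |LN| = |N − L| = 58.41.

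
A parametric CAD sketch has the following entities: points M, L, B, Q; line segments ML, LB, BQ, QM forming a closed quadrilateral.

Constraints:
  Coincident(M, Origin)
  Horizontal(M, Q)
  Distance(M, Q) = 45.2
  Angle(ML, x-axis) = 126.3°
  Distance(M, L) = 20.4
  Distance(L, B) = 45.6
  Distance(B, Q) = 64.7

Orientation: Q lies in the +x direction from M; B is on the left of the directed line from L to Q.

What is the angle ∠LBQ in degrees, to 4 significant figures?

62.61°

Checks: |LB| = 45.60 ✓; |BQ| = 64.70 ✓.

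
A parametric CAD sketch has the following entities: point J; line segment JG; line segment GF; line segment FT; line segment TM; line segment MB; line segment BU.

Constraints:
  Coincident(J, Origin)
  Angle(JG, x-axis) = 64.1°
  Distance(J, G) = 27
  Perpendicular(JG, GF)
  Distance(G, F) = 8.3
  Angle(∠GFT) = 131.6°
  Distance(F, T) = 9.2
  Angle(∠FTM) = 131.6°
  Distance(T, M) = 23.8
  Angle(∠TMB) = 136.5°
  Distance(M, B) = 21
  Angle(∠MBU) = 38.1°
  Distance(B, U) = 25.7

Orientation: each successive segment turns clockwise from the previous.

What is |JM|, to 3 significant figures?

12.1

J is at the origin; JG runs at 64.1° with length 27.0, so G = (11.8, 24.3). JG is perpendicular to GF, so GF runs at -25.9°; with |GF| = 8.3, F = (19.3, 20.7). ∠GFT = 131.6° gives FT at -74.3° from the x-axis; with |FT| = 9.2, T = (21.7, 11.8). ∠FTM = 131.6° gives TM at -123° from the x-axis; with |TM| = 23.8, M = (8.89, -8.22). Then |JM| = |M − J| = 12.1.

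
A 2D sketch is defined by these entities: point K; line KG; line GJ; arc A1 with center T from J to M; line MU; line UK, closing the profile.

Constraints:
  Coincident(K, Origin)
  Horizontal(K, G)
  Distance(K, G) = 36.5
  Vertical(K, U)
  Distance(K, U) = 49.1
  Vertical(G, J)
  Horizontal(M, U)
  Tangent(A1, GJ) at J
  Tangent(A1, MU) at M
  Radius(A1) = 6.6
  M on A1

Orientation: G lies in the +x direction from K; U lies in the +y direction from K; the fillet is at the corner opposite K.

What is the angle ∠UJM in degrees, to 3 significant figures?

34.8°

K is at the origin; KG is horizontal with |KG| = 36.5 and G on the +x side, so G = (36.5, 0.00). K and U share the same x with |KU| = 49.1 and U on the +y side, so U = (0.00, 49.1). The virtual corner opposite K is at (36.5, 49.1). Tangency of A1 to GJ means the radius TJ is perpendicular to GJ and A1 meets MU tangentially, so TM is at right angles to MU, with radius 6.6, so the center T sits 6.6 in from both sides at T = (29.9, 42.5). That places the tangent points at J = (36.5, 42.5) on GJ and M = (29.9, 49.1) on MU. Then cos ∠UJM = JU·JM / (|JU||JM|), giving 34.8°.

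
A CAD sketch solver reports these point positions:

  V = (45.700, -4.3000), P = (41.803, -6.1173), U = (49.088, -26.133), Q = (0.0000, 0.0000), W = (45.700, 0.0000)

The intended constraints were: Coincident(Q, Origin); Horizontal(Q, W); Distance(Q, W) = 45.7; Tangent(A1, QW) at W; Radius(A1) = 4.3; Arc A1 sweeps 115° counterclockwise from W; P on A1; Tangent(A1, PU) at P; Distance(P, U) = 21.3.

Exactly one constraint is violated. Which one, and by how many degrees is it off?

Tangent(A1, PU) at P — off by 5.00°.

Q = (0.00, 0.00) ✓; Q.y = 0.00, W.y = 0.00 ✓; |QW| = 45.70 ✓; ∠(VW, WQ) = 90.00° ✓; |VW| = 4.300 ✓; bearing(V→P) − bearing(V→W) = 115.0° ✓; |VP| = 4.300 ✓; ∠(VP, PU) = 95.00° ✗; |PU| = 21.30 ✓.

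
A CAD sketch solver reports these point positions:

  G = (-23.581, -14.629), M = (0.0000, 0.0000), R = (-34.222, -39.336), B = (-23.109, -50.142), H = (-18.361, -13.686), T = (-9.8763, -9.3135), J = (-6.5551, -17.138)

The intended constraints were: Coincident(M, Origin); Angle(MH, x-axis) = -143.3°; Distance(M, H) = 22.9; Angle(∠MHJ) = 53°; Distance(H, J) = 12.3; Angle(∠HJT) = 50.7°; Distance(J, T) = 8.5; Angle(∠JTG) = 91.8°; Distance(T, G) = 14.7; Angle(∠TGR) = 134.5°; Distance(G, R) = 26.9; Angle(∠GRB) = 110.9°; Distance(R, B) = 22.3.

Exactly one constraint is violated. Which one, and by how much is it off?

Distance(R, B) = 22.3 — off by 6.80.

M = (0.00, 0.00) ✓; MH at -143.3° ✓; |MH| = 22.90 ✓; ∠MHJ = 53.00° ✓; |HJ| = 12.30 ✓; ∠HJT = 50.70° ✓; |JT| = 8.500 ✓; ∠JTG = 91.80° ✓; |TG| = 14.70 ✓; ∠TGR = 134.5° ✓; |GR| = 26.90 ✓; ∠GRB = 110.9° ✓; |RB| = 15.50 ✗.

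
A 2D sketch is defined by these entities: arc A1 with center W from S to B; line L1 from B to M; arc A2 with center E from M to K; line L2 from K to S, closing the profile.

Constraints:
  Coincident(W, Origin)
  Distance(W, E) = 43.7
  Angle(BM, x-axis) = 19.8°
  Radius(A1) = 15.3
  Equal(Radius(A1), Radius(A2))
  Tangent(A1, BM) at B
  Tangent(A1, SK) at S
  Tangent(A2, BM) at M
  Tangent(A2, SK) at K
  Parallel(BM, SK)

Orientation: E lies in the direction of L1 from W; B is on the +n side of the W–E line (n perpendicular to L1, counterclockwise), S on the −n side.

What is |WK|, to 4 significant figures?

46.30

Tangency of A1 to both parallel lines with radius 15.3 puts B and S at W ± 15.3·n: B = (-5.183, 14.40), S = (5.183, -14.40). Equal radii place M and K the same way about E: M = E + 15.3·n = (35.93, 29.20), K = E − 15.3·n = (46.30, 0.4074). Then |WK| = |K − W| = 46.30.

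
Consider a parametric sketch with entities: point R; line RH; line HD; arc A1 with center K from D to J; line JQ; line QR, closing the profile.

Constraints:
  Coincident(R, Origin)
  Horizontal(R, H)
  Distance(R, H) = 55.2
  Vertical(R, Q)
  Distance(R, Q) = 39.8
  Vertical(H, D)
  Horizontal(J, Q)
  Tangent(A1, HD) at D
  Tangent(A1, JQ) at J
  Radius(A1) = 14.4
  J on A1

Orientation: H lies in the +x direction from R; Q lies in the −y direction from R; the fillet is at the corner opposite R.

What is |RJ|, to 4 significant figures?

57.00

R is at the origin; RH is horizontal with |RH| = 55.2 and H on the +x side, so H = (55.20, 0.000). R and Q share the same x with |RQ| = 39.8 and Q on the −y side, so Q = (0.000, -39.80). The virtual corner opposite R is at (55.20, -39.80). Since A1 is tangent to HD there, KD ⟂ HD and A1 meets JQ tangentially, so KJ is at right angles to JQ, with radius 14.4, so the center K sits 14.4 in from both sides at K = (40.80, -25.40). That places the tangent points at D = (55.20, -25.40) on HD and J = (40.80, -39.80) on JQ. Then |RJ| = |J − R| = 57.00.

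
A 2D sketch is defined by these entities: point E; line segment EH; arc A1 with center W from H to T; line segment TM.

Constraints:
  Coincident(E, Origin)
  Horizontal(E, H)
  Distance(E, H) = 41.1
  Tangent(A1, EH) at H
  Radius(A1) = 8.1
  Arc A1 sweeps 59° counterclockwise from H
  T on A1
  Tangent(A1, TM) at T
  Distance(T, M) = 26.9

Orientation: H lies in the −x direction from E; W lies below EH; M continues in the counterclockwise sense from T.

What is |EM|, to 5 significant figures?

67.524

E is at the origin; E and H share the same y with |EH| = 41.1 and H on the −x side, so H = (-41.100, 0.0000). Tangency of A1 to EH means the radius WH is perpendicular to EH, so W = H + (0, -8.1) = (-41.100, -8.1000). On A1, H sits at bearing 90° from W; a 59° counterclockwise sweep puts T at bearing 149°, so T = W + 8.1·(cos 149°, sin 149°) = (-48.043, -3.9282). A1 meets TM tangentially, so WT is at right angles to TM, so TM runs along (−sin 149°, cos 149°); with |TM| = 26.9, M = (-61.898, -26.986). Then |EM| = |M − E| = 67.524.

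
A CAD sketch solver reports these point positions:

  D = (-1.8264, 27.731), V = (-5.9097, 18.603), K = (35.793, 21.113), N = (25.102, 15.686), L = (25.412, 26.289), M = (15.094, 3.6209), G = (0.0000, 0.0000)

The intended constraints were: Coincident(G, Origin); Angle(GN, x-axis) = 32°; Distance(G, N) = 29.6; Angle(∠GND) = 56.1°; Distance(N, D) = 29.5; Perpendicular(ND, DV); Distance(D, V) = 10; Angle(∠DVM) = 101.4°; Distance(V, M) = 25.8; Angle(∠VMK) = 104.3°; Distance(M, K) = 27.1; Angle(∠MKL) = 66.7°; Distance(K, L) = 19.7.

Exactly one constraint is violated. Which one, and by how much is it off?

Distance(K, L) = 19.7 — off by 8.10.

G = (0.00, 0.00) ✓; GN at 32.00° ✓; |GN| = 29.60 ✓; ∠GND = 56.10° ✓; |ND| = 29.50 ✓; ∠(ND, DV) = 90.00° ✓; |DV| = 10.00 ✓; ∠DVM = 101.4° ✓; |VM| = 25.80 ✓; ∠VMK = 104.3° ✓; |MK| = 27.10 ✓; ∠MKL = 66.70° ✓; |KL| = 11.60 ✗.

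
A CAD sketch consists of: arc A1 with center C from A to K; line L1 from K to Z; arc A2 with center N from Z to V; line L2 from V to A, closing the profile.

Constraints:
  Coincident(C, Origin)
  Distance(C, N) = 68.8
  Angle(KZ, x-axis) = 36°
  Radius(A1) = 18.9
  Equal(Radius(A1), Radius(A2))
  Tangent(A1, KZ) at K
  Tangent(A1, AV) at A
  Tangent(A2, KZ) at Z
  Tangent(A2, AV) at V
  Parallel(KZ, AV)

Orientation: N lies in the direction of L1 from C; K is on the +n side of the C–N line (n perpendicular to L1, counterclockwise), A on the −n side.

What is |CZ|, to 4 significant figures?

71.35

The slot axis is L1's direction at 36.0°, so u = (cos 36.0°, sin 36.0°) = (0.8090, 0.5878) and n = (−sin 36.0°, cos 36.0°) = (-0.5878, 0.8090). C is at the origin and N lies 68.8 along u from C, so N = 68.8·u = (55.66, 40.44). Tangency of A1 to both parallel lines with radius 18.9 puts K and A at C ± 18.9·n: K = (-11.11, 15.29), A = (11.11, -15.29). Equal radii place Z and V the same way about N: Z = N + 18.9·n = (44.55, 55.73), V = N − 18.9·n = (66.77, 25.15). Then |CZ| = |Z − C| = 71.35.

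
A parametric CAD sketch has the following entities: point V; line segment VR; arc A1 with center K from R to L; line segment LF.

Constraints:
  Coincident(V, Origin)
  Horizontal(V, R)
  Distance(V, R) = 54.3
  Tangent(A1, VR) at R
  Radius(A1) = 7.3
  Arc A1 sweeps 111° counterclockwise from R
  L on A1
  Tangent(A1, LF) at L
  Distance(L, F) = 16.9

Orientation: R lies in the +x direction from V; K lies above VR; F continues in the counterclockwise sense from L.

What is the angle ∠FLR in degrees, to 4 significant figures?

124.5°

V is at the origin; V and R share the same y with |VR| = 54.3 and R on the +x side, so R = (54.30, 0.000). Tangency of A1 to VR means the radius KR is perpendicular to VR, so K = R + (0, 7.3) = (54.30, 7.300). On A1, R sits at bearing -90° from K; a 111° counterclockwise sweep puts L at bearing 21°, so L = K + 7.3·(cos 21°, sin 21°) = (61.12, 9.916). A1 meets LF tangentially, so KL is at right angles to LF, so LF runs along (−sin 21°, cos 21°); with |LF| = 16.9, F = (55.06, 25.69). Then cos ∠FLR = LF·LR / (|LF||LR|), giving 124.5°.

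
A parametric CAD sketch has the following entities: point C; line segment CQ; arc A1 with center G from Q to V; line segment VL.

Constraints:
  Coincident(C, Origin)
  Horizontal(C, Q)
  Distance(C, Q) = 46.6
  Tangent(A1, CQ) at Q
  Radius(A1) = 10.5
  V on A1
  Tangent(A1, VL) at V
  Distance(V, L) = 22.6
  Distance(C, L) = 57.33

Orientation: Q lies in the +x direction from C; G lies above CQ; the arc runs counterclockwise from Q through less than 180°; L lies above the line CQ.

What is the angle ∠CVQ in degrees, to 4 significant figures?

43.67°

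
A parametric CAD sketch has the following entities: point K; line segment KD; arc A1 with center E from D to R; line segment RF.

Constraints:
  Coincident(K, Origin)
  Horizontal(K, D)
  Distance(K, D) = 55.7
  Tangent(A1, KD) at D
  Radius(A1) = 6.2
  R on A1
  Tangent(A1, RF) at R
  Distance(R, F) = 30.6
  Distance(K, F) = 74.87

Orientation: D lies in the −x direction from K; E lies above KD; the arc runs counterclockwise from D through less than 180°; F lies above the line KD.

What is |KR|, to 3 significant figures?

51.2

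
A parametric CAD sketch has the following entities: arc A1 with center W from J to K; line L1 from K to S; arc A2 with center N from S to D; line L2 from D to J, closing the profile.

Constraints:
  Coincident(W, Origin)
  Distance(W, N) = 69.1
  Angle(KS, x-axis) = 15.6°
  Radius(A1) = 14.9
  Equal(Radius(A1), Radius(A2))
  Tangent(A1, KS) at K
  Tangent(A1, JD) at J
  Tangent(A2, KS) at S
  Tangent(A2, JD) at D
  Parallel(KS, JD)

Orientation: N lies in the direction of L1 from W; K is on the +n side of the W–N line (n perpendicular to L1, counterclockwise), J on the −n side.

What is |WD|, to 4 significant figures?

70.69

The slot axis is L1's direction at 15.6°, so u = (cos 15.6°, sin 15.6°) = (0.9632, 0.2689) and n = (−sin 15.6°, cos 15.6°) = (-0.2689, 0.9632). W is at the origin and N lies 69.1 along u from W, so N = 69.1·u = (66.55, 18.58). Tangency of A1 to both parallel lines with radius 14.9 puts K and J at W ± 14.9·n: K = (-4.007, 14.35), J = (4.007, -14.35). Equal radii place S and D the same way about N: S = N + 14.9·n = (62.55, 32.93), D = N − 14.9·n = (70.56, 4.231). Then |WD| = |D − W| = 70.69.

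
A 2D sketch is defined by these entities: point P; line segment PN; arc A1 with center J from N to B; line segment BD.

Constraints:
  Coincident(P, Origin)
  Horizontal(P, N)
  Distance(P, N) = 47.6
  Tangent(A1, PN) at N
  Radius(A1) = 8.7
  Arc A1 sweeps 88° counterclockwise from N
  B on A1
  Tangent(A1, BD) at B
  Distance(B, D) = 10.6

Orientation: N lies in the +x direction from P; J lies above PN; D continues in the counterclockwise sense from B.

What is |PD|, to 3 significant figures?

59.8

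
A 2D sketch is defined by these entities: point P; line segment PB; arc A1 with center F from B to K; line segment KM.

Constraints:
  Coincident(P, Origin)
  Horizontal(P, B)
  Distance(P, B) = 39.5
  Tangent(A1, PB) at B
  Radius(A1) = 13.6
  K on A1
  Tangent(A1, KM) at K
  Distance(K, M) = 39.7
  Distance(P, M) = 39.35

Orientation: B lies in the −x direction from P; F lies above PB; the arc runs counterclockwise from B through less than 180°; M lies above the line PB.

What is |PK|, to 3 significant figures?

28.9

P is at the origin; P and B share the same y with |PB| = 39.5 and B on the −x side, so B = (-39.5, 0.00). Tangency of A1 to PB means the radius FB is perpendicular to PB, so F = B + (0, 13.6) = (-39.5, 13.6). Since FK ⟂ KM (tangency), |FM| = √(13.6² + 39.7²) = 42.0 regardless of where K sits on A1. So M lies on both circle(P, 39.35) and circle(F, 42.0); the above-PB intersection is M = (-6.01, 38.9). K is the foot of the tangent from M: K = (-28.2, 5.99).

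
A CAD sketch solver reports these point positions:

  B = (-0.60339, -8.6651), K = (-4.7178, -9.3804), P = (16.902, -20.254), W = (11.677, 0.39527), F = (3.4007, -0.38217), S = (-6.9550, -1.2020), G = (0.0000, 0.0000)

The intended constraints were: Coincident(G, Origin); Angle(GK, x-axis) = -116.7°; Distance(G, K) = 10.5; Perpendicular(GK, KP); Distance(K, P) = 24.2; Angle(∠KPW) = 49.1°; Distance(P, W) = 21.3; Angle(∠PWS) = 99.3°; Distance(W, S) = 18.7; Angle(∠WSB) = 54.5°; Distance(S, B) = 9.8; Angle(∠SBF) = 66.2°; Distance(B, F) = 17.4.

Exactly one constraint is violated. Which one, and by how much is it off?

Distance(B, F) = 17.4 — off by 8.20.

G = (0.00, 0.00) ✓; GK at -116.7° ✓; |GK| = 10.50 ✓; ∠(GK, KP) = 90.00° ✓; |KP| = 24.20 ✓; ∠KPW = 49.10° ✓; |PW| = 21.30 ✓; ∠PWS = 99.30° ✓; |WS| = 18.70 ✓; ∠WSB = 54.50° ✓; |SB| = 9.800 ✓; ∠SBF = 66.20° ✓; |BF| = 9.200 ✗.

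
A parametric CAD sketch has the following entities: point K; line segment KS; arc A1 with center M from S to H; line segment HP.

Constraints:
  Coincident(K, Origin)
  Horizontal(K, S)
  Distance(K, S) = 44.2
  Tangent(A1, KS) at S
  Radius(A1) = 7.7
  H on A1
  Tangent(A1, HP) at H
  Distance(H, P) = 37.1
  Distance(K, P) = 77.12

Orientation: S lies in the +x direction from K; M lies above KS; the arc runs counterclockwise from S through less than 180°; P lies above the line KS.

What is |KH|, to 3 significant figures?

51.3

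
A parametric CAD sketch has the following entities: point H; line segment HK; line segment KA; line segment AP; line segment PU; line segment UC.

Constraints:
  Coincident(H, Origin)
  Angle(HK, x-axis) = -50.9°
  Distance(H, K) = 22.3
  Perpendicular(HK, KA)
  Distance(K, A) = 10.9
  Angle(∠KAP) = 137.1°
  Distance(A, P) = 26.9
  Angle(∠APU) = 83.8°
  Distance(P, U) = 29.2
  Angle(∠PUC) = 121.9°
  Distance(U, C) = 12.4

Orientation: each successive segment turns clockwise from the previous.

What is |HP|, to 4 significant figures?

30.86

H is at the origin; HK runs at -50.9° with length 22.3, so K = (14.06, -17.31). HK ⟂ KA, so KA runs at -140.9°; with |KA| = 10.9, A = (5.605, -24.18). ∠KAP = 137.1° gives AP at 176.2° from the x-axis; with |AP| = 26.9, P = (-21.24, -22.40). Then |HP| = |P − H| = 30.86.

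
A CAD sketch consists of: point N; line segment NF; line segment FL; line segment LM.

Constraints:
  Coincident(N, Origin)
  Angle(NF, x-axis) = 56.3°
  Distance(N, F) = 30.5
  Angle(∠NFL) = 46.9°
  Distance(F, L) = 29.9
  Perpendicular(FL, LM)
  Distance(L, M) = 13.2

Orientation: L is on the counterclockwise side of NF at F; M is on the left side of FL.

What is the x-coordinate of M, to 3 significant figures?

-10.4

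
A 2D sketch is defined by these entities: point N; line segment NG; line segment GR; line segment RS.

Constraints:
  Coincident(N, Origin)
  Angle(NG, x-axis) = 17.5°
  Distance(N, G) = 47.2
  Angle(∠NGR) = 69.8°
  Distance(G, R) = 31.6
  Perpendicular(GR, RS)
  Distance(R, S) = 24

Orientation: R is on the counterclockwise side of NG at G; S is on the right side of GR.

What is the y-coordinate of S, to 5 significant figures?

53.873

N is at the origin; NG runs at 17.5° with length 47.2, so G = 47.2·(cos 17.5°, sin 17.5°) = (45.015, 14.193). ∠NGR = 69.8°, so GR runs at 17.5° + (180° − 69.8°) = 127.70° from the x-axis; with |GR| = 31.6, R = G + 31.6·(cos 127.70°, sin 127.70°) = (25.691, 39.196). The perpendicularity gives RS at right angles to GR; with |RS| = 24.0 on the right of GR, S = R + 24.0·(0.79122, 0.61153) = (44.681, 53.873). So S.y = 53.873.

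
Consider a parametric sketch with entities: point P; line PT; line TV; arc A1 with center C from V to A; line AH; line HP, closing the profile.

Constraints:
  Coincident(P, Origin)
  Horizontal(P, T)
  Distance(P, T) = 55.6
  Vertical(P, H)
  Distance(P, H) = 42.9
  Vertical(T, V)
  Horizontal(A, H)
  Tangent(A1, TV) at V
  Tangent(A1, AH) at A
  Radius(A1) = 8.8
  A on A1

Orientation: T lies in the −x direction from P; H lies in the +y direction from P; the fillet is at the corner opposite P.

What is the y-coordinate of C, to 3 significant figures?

34.1

P and H share the same x with |PH| = 42.9 and H on the +y side, so H = (0.00, 42.9). The virtual corner opposite P is at (-55.6, 42.9). The tangent condition forces CV to be normal to TV and the tangent condition forces CA to be normal to AH, with radius 8.8, so the center C sits 8.8 in from both sides at C = (-46.8, 34.1). So C.y = 34.1.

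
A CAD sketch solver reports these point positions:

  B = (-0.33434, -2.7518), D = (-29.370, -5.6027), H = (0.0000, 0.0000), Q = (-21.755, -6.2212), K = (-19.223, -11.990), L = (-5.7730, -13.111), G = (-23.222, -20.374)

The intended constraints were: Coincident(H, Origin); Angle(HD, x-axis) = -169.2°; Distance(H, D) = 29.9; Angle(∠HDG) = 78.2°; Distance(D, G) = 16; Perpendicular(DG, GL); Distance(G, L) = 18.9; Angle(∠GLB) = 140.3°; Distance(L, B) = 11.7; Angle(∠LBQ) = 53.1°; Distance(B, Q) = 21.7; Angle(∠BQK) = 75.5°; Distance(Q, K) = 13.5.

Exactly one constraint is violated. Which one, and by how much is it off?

Distance(Q, K) = 13.5 — off by 7.20.

H = (0.00, 0.00) ✓; HD at -169.2° ✓; |HD| = 29.90 ✓; ∠HDG = 78.20° ✓; |DG| = 16.00 ✓; ∠(DG, GL) = 90.00° ✓; |GL| = 18.90 ✓; ∠GLB = 140.3° ✓; |LB| = 11.70 ✓; ∠LBQ = 53.10° ✓; |BQ| = 21.70 ✓; ∠BQK = 75.50° ✓; |QK| = 6.300 ✗.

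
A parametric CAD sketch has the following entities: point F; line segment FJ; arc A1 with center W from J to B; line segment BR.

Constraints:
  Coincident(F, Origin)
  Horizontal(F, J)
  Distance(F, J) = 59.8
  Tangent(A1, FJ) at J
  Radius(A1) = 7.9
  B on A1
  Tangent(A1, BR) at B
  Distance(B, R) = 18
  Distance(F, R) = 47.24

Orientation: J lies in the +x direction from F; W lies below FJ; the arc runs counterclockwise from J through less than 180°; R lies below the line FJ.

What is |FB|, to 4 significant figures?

53.29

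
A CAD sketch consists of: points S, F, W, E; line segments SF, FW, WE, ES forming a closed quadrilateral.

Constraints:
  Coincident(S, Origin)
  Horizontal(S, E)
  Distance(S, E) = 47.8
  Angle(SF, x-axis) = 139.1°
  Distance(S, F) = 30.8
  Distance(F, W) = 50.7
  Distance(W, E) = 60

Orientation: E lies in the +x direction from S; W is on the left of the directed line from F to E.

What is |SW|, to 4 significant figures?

53.98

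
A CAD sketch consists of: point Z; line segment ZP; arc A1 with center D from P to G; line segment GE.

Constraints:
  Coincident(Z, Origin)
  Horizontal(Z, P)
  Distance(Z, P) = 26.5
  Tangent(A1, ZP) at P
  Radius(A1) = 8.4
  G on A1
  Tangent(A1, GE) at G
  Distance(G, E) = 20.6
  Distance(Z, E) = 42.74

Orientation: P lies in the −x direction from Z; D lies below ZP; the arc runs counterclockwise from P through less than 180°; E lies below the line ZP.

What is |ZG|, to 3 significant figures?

36.2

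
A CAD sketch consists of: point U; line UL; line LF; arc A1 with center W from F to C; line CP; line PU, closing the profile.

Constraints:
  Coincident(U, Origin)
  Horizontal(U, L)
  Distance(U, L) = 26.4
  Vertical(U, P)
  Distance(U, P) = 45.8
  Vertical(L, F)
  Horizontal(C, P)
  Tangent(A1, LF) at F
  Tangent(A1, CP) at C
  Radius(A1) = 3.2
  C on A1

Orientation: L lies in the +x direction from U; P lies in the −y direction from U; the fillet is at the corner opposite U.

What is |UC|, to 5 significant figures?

51.341

U is at the origin; UL is horizontal with |UL| = 26.4 and L on the +x side, so L = (26.400, 0.0000). UP is vertical with |UP| = 45.8 and P on the −y side, so P = (0.0000, -45.800). The virtual corner opposite U is at (26.400, -45.800). Tangency of A1 to LF means the radius WF is perpendicular to LF and tangency of A1 to CP means the radius WC is perpendicular to CP, with radius 3.2, so the center W sits 3.2 in from both sides at W = (23.200, -42.600). That places the tangent points at F = (26.400, -42.600) on LF and C = (23.200, -45.800) on CP. Then |UC| = |C − U| = 51.341.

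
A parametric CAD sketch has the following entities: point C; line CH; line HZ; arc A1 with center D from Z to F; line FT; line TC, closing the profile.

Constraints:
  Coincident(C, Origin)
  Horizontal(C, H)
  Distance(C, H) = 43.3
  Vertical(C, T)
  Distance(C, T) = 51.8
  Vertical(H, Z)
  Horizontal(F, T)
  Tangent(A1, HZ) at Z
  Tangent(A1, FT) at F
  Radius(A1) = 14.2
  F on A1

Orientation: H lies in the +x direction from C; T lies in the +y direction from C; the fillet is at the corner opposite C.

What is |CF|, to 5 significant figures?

59.414

C is at the origin; CH is horizontal with |CH| = 43.3 and H on the +x side, so H = (43.300, 0.0000). C and T share the same x with |CT| = 51.8 and T on the +y side, so T = (0.0000, 51.800). The virtual corner opposite C is at (43.300, 51.800). Tangency of A1 to HZ means the radius DZ is perpendicular to HZ and the tangent condition forces DF to be normal to FT, with radius 14.2, so the center D sits 14.2 in from both sides at D = (29.100, 37.600). That places the tangent points at Z = (43.300, 37.600) on HZ and F = (29.100, 51.800) on FT. Then |CF| = |F − C| = 59.414.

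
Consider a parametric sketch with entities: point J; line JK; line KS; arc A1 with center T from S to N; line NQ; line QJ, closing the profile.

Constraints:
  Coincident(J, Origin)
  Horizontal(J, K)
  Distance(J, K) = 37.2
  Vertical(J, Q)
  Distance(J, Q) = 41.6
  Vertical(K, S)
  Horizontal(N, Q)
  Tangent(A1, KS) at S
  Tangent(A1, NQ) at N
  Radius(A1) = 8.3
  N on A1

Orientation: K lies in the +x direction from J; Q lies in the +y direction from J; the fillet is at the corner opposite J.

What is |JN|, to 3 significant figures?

50.7

J is at the origin; JK is horizontal with |JK| = 37.2 and K on the +x side, so K = (37.2, 0.00). J and Q share the same x with |JQ| = 41.6 and Q on the +y side, so Q = (0.00, 41.6). The virtual corner opposite J is at (37.2, 41.6). The tangent condition forces TS to be normal to KS and since A1 is tangent to NQ there, TN ⟂ NQ, with radius 8.3, so the center T sits 8.3 in from both sides at T = (28.9, 33.3). That places the tangent points at S = (37.2, 33.3) on KS and N = (28.9, 41.6) on NQ. Then |JN| = |N − J| = 50.7.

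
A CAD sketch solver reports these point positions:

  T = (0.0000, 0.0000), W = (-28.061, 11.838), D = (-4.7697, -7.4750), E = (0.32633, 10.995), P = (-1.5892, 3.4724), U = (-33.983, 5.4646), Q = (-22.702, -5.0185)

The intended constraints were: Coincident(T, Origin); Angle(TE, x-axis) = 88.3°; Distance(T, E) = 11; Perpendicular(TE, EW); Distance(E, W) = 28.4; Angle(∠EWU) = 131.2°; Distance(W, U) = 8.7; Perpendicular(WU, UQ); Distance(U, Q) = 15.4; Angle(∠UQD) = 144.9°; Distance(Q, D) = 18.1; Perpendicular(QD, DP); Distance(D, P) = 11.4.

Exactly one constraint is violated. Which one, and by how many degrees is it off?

Perpendicular(QD, DP) — off by 8.40°.

T = (0.00, 0.00) ✓; TE at 88.30° ✓; |TE| = 11.00 ✓; ∠(TE, EW) = 90.00° ✓; |EW| = 28.40 ✓; ∠EWU = 131.2° ✓; |WU| = 8.700 ✓; ∠(WU, UQ) = 90.00° ✓; |UQ| = 15.40 ✓; ∠UQD = 144.9° ✓; |QD| = 18.10 ✓; ∠(QD, DP) = 81.60° ✗; |DP| = 11.40 ✓.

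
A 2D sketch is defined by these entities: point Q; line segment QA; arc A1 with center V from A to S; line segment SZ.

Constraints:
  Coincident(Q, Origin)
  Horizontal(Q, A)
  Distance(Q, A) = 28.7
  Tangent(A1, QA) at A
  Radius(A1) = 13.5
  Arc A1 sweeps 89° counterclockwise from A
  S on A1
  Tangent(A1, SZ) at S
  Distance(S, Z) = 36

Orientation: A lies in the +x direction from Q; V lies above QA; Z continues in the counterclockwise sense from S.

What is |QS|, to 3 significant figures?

44.2

Q is at the origin; Q and A share the same y with |QA| = 28.7 and A on the +x side, so A = (28.7, 0.00). Tangency of A1 to QA means the radius VA is perpendicular to QA, so V = A + (0, 13.5) = (28.7, 13.5). On A1, A sits at bearing -90° from V; an 89° counterclockwise sweep puts S at bearing -1°, so S = V + 13.5·(cos -1°, sin -1°) = (42.2, 13.3). Then |QS| = |S − Q| = 44.2.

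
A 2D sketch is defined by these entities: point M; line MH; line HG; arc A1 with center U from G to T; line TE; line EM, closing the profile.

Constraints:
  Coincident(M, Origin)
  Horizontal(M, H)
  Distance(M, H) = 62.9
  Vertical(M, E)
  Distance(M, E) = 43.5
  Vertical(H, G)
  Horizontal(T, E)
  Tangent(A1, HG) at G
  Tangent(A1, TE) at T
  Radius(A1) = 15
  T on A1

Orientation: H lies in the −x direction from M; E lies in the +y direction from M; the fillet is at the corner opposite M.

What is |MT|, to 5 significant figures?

64.704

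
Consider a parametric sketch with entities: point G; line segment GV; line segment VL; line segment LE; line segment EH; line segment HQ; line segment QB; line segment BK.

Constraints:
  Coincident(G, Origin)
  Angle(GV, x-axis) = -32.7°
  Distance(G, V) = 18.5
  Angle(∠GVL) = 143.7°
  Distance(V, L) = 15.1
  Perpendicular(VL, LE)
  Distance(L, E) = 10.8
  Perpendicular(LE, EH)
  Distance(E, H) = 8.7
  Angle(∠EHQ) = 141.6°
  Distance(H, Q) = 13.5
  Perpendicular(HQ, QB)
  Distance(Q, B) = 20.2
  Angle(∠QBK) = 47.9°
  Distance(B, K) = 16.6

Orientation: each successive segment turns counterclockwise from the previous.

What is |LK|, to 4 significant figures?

4.968

G is at the origin; GV runs at -32.7° with length 18.5, so V = (15.57, -9.994). ∠GVL = 143.7° gives VL at 3.600° from the x-axis; with |VL| = 15.1, L = (30.64, -9.046). The perpendicularity gives LE at right angles to VL, so LE runs at 93.60°; with |LE| = 10.8, E = (29.96, 1.732). LE ⟂ EH, so EH runs at -176.4°; with |EH| = 8.7, H = (21.28, 1.186). ∠EHQ = 141.6° gives HQ at -138.0° from the x-axis; with |HQ| = 13.5, Q = (11.24, -7.847). The perpendicularity gives QB at right angles to HQ, so QB runs at -48.00°; with |QB| = 20.2, B = (24.76, -22.86). ∠QBK = 47.9° gives BK at 84.10° from the x-axis; with |BK| = 16.6, K = (26.47, -6.347). Then |LK| = |K − L| = 4.968.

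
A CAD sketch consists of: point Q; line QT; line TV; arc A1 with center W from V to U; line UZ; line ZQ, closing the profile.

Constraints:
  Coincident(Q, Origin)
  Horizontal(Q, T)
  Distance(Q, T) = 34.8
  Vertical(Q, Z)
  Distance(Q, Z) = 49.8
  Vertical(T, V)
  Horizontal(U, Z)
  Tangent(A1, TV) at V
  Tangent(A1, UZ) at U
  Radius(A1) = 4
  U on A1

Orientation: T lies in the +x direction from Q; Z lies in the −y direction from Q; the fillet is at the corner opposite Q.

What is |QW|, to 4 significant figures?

55.19

Q is at the origin; Q and T share the same y with |QT| = 34.8 and T on the +x side, so T = (34.80, 0.000). Q and Z share the same x with |QZ| = 49.8 and Z on the −y side, so Z = (0.000, -49.80). The virtual corner opposite Q is at (34.80, -49.80). Tangency of A1 to TV means the radius WV is perpendicular to TV and since A1 is tangent to UZ there, WU ⟂ UZ, with radius 4.0, so the center W sits 4.0 in from both sides at W = (30.80, -45.80). Then |QW| = |W − Q| = 55.19.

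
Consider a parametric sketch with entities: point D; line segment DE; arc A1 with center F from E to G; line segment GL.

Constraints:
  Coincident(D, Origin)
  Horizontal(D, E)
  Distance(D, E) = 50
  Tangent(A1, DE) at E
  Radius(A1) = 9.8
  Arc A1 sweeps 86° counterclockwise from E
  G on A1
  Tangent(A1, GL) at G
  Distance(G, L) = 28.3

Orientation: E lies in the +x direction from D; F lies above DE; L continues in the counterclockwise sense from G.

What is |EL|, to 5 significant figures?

39.152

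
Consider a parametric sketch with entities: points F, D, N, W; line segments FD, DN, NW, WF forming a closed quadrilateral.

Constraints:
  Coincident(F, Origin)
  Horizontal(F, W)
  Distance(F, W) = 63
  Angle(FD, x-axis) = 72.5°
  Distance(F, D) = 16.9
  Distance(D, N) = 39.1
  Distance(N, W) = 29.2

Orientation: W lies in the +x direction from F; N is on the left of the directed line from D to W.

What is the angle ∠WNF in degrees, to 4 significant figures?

104.6°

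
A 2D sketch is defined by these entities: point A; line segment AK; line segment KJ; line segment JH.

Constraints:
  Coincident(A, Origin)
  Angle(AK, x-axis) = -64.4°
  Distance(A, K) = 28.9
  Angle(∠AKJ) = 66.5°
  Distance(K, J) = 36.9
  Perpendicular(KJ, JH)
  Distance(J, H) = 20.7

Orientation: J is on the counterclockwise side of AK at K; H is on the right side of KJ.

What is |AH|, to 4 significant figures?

53.59

∠AKJ = 66.5°, so KJ runs at -64.4° + (180° − 66.5°) = 49.10° from the x-axis; with |KJ| = 36.9, J = K + 36.9·(cos 49.10°, sin 49.10°) = (36.65, 1.828). The perpendicularity gives JH at right angles to KJ; with |JH| = 20.7 on the right of KJ, H = J + 20.7·(0.7559, -0.6547) = (52.29, -11.73). Then |AH| = |H − A| = 53.59.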